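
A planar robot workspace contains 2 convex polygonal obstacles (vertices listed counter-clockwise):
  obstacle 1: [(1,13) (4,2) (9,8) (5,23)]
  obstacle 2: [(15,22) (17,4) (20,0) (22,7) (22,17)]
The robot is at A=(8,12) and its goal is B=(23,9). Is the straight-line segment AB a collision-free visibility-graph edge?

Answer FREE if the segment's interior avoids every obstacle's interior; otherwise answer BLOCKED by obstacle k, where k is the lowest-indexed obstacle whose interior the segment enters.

BLOCKED by obstacle 2

Obstacle 1 [(1,13) (4,2) (9,8) (5,23)]:
  edge (1,13)–(4,2): clear
  edge (4,2)–(9,8): clear
  edge (9,8)–(5,23): clear
  edge (5,23)–(1,13): clear
  midpoint (31/2,21/2) outside
  → clear
Obstacle 2 [(15,22) (17,4) (20,0) (22,7) (22,17)]:
  edge (15,22)–(17,4): crosses AB
  edge (17,4)–(20,0): clear
  edge (20,0)–(22,7): clear
  edge (22,7)–(22,17): crosses AB
  edge (22,17)–(15,22): clear
  → BLOCKED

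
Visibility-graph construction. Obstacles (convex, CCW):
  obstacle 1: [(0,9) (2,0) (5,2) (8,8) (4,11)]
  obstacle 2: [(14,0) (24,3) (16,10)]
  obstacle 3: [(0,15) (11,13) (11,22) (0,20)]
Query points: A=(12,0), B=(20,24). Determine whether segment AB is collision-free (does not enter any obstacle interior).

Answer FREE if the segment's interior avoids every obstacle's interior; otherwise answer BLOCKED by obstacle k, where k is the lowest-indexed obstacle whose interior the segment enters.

FREE

Obstacle 1 [(0,9) (2,0) (5,2) (8,8) (4,11)]:
  edge (0,9)–(2,0): clear
  edge (2,0)–(5,2): clear
  edge (5,2)–(8,8): clear
  edge (8,8)–(4,11): clear
  edge (4,11)–(0,9): clear
  midpoint (16,12) outside
  → clear
Obstacle 2 [(14,0) (24,3) (16,10)]:
  edge (14,0)–(24,3): clear
  edge (24,3)–(16,10): clear
  edge (16,10)–(14,0): clear
  midpoint (16,12) outside
  → clear
Obstacle 3 [(0,15) (11,13) (11,22) (0,20)]:
  edge (0,15)–(11,13): clear
  edge (11,13)–(11,22): clear
  edge (11,22)–(0,20): clear
  edge (0,20)–(0,15): clear
  midpoint (16,12) outside
  → clear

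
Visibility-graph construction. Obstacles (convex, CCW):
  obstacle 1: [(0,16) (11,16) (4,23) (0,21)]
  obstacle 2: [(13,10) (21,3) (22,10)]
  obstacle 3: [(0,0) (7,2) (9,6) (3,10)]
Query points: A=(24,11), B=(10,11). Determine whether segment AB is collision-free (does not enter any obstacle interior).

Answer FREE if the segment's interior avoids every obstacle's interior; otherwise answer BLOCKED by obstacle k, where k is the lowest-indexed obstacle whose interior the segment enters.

Obstacle 1 [(0,16) (11,16) (4,23) (0,21)]:
  edge (0,16)–(11,16): clear
  edge (11,16)–(4,23): clear
  edge (4,23)–(0,21): clear
  edge (0,21)–(0,16): clear
  midpoint (17,11) outside
  → clear
Obstacle 2 [(13,10) (21,3) (22,10)]:
  edge (13,10)–(21,3): clear
  edge (21,3)–(22,10): clear
  edge (22,10)–(13,10): clear
  midpoint (17,11) outside
  → clear
Obstacle 3 [(0,0) (7,2) (9,6) (3,10)]:
  edge (0,0)–(7,2): clear
  edge (7,2)–(9,6): clear
  edge (9,6)–(3,10): clear
  edge (3,10)–(0,0): clear
  midpoint (17,11) outside
  → clear

FREE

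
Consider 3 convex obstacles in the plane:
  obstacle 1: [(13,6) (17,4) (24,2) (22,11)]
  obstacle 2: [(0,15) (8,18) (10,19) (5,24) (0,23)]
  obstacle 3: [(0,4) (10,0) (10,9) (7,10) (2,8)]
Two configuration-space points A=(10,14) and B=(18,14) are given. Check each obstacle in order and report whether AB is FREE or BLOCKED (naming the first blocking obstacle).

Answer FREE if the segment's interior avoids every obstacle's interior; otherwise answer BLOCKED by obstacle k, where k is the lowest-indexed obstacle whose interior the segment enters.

Obstacle 1 [(13,6) (17,4) (24,2) (22,11)]:
  edge (13,6)–(17,4): clear
  edge (17,4)–(24,2): clear
  edge (24,2)–(22,11): clear
  edge (22,11)–(13,6): clear
  midpoint (14,14) outside
  → clear
Obstacle 2 [(0,15) (8,18) (10,19) (5,24) (0,23)]:
  edge (0,15)–(8,18): clear
  edge (8,18)–(10,19): clear
  edge (10,19)–(5,24): clear
  edge (5,24)–(0,23): clear
  edge (0,23)–(0,15): clear
  midpoint (14,14) outside
  → clear
Obstacle 3 [(0,4) (10,0) (10,9) (7,10) (2,8)]:
  edge (0,4)–(10,0): clear
  edge (10,0)–(10,9): clear
  edge (10,9)–(7,10): clear
  edge (7,10)–(2,8): clear
  edge (2,8)–(0,4): clear
  midpoint (14,14) outside
  → clear

FREE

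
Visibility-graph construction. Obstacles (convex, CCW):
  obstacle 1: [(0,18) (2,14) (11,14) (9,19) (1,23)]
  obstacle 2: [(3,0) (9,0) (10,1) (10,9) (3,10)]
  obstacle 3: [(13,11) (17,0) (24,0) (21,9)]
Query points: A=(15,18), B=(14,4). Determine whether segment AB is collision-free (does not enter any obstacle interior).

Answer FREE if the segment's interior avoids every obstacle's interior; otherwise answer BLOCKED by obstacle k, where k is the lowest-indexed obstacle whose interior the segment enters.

BLOCKED by obstacle 3

Obstacle 1 [(0,18) (2,14) (11,14) (9,19) (1,23)]:
  edge (0,18)–(2,14): clear
  edge (2,14)–(11,14): clear
  edge (11,14)–(9,19): clear
  edge (9,19)–(1,23): clear
  edge (1,23)–(0,18): clear
  midpoint (29/2,11) outside
  → clear
Obstacle 2 [(3,0) (9,0) (10,1) (10,9) (3,10)]:
  edge (3,0)–(9,0): clear
  edge (9,0)–(10,1): clear
  edge (10,1)–(10,9): clear
  edge (10,9)–(3,10): clear
  edge (3,10)–(3,0): clear
  midpoint (29/2,11) outside
  → clear
Obstacle 3 [(13,11) (17,0) (24,0) (21,9)]:
  edge (13,11)–(17,0): crosses AB
  edge (17,0)–(24,0): clear
  edge (24,0)–(21,9): clear
  edge (21,9)–(13,11): crosses AB
  → BLOCKED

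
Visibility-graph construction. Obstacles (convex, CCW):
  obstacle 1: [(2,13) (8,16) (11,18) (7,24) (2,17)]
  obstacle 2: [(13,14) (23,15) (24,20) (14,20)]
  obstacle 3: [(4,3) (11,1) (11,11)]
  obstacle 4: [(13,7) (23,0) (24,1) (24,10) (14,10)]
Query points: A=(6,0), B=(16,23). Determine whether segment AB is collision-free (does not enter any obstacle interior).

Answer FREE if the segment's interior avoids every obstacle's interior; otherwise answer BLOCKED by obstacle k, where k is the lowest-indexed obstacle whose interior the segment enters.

Obstacle 1 [(2,13) (8,16) (11,18) (7,24) (2,17)]:
  edge (2,13)–(8,16): clear
  edge (8,16)–(11,18): clear
  edge (11,18)–(7,24): clear
  edge (7,24)–(2,17): clear
  edge (2,17)–(2,13): clear
  midpoint (11,23/2) outside
  → clear
Obstacle 2 [(13,14) (23,15) (24,20) (14,20)]:
  edge (13,14)–(23,15): clear
  edge (23,15)–(24,20): clear
  edge (24,20)–(14,20): crosses AB
  edge (14,20)–(13,14): crosses AB
  → BLOCKED
Obstacle 3 [(4,3) (11,1) (11,11)]:
  edge (4,3)–(11,1): crosses AB
  edge (11,1)–(11,11): clear
  edge (11,11)–(4,3): crosses AB
  → BLOCKED
Obstacle 4 [(13,7) (23,0) (24,1) (24,10) (14,10)]:
  edge (13,7)–(23,0): clear
  edge (23,0)–(24,1): clear
  edge (24,1)–(24,10): clear
  edge (24,10)–(14,10): clear
  edge (14,10)–(13,7): clear
  midpoint (11,23/2) outside
  → clear

BLOCKED by obstacle 2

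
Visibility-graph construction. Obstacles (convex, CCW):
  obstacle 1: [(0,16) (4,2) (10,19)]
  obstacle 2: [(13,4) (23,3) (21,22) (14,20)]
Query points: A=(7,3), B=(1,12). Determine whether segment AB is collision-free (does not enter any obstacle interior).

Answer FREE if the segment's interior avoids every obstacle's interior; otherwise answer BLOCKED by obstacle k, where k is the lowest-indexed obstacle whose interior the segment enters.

BLOCKED by obstacle 1

Obstacle 1 [(0,16) (4,2) (10,19)]:
  edge (0,16)–(4,2): crosses AB
  edge (4,2)–(10,19): crosses AB
  edge (10,19)–(0,16): clear
  → BLOCKED
Obstacle 2 [(13,4) (23,3) (21,22) (14,20)]:
  edge (13,4)–(23,3): clear
  edge (23,3)–(21,22): clear
  edge (21,22)–(14,20): clear
  edge (14,20)–(13,4): clear
  midpoint (4,15/2) outside
  → clear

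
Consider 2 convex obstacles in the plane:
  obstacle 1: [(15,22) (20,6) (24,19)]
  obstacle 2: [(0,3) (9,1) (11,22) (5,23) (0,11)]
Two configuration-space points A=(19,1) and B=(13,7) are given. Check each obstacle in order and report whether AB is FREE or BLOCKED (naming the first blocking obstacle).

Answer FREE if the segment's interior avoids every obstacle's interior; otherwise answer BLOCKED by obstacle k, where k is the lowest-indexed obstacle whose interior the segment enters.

Obstacle 1 [(15,22) (20,6) (24,19)]:
  edge (15,22)–(20,6): clear
  edge (20,6)–(24,19): clear
  edge (24,19)–(15,22): clear
  midpoint (16,4) outside
  → clear
Obstacle 2 [(0,3) (9,1) (11,22) (5,23) (0,11)]:
  edge (0,3)–(9,1): clear
  edge (9,1)–(11,22): clear
  edge (11,22)–(5,23): clear
  edge (5,23)–(0,11): clear
  edge (0,11)–(0,3): clear
  midpoint (16,4) outside
  → clear

FREE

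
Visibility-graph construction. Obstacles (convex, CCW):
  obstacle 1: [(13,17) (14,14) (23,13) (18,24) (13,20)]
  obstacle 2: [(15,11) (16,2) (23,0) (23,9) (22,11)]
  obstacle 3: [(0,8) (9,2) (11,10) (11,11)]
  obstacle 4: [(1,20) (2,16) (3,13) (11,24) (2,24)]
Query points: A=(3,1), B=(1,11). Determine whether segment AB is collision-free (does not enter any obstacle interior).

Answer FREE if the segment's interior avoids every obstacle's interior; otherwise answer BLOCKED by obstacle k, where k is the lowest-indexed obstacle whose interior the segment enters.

BLOCKED by obstacle 3

Obstacle 1 [(13,17) (14,14) (23,13) (18,24) (13,20)]:
  edge (13,17)–(14,14): clear
  edge (14,14)–(23,13): clear
  edge (23,13)–(18,24): clear
  edge (18,24)–(13,20): clear
  edge (13,20)–(13,17): clear
  midpoint (2,6) outside
  → clear
Obstacle 2 [(15,11) (16,2) (23,0) (23,9) (22,11)]:
  edge (15,11)–(16,2): clear
  edge (16,2)–(23,0): clear
  edge (23,0)–(23,9): clear
  edge (23,9)–(22,11): clear
  edge (22,11)–(15,11): clear
  midpoint (2,6) outside
  → clear
Obstacle 3 [(0,8) (9,2) (11,10) (11,11)]:
  edge (0,8)–(9,2): crosses AB
  edge (9,2)–(11,10): clear
  edge (11,10)–(11,11): clear
  edge (11,11)–(0,8): crosses AB
  → BLOCKED
Obstacle 4 [(1,20) (2,16) (3,13) (11,24) (2,24)]:
  edge (1,20)–(2,16): clear
  edge (2,16)–(3,13): clear
  edge (3,13)–(11,24): clear
  edge (11,24)–(2,24): clear
  edge (2,24)–(1,20): clear
  midpoint (2,6) outside
  → clear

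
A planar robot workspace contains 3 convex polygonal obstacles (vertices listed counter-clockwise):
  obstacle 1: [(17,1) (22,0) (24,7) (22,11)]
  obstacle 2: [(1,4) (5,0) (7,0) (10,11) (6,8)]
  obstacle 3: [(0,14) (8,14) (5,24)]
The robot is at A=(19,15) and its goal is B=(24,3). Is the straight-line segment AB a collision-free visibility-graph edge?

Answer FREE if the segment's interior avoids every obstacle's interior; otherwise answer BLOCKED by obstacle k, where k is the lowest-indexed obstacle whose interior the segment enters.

Obstacle 1 [(17,1) (22,0) (24,7) (22,11)]:
  edge (17,1)–(22,0): clear
  edge (22,0)–(24,7): crosses AB
  edge (24,7)–(22,11): clear
  edge (22,11)–(17,1): crosses AB
  → BLOCKED
Obstacle 2 [(1,4) (5,0) (7,0) (10,11) (6,8)]:
  edge (1,4)–(5,0): clear
  edge (5,0)–(7,0): clear
  edge (7,0)–(10,11): clear
  edge (10,11)–(6,8): clear
  edge (6,8)–(1,4): clear
  midpoint (43/2,9) outside
  → clear
Obstacle 3 [(0,14) (8,14) (5,24)]:
  edge (0,14)–(8,14): clear
  edge (8,14)–(5,24): clear
  edge (5,24)–(0,14): clear
  midpoint (43/2,9) outside
  → clear

BLOCKED by obstacle 1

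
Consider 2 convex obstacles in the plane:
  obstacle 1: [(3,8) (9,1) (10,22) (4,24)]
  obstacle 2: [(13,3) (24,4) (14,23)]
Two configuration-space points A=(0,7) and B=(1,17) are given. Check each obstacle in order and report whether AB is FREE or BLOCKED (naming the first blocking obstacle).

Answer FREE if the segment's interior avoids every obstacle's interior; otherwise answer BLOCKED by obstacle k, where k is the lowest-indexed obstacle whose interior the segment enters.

FREE

Obstacle 1 [(3,8) (9,1) (10,22) (4,24)]:
  edge (3,8)–(9,1): clear
  edge (9,1)–(10,22): clear
  edge (10,22)–(4,24): clear
  edge (4,24)–(3,8): clear
  midpoint (1/2,12) outside
  → clear
Obstacle 2 [(13,3) (24,4) (14,23)]:
  edge (13,3)–(24,4): clear
  edge (24,4)–(14,23): clear
  edge (14,23)–(13,3): clear
  midpoint (1/2,12) outside
  → clear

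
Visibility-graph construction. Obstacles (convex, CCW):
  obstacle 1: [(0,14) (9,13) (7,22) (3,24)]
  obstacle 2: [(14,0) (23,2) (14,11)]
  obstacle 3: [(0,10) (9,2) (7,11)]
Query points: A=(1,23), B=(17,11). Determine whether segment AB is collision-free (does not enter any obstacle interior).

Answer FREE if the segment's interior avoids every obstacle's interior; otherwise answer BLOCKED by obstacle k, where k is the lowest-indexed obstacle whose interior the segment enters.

BLOCKED by obstacle 1

Obstacle 1 [(0,14) (9,13) (7,22) (3,24)]:
  edge (0,14)–(9,13): clear
  edge (9,13)–(7,22): crosses AB
  edge (7,22)–(3,24): clear
  edge (3,24)–(0,14): crosses AB
  → BLOCKED
Obstacle 2 [(14,0) (23,2) (14,11)]:
  edge (14,0)–(23,2): clear
  edge (23,2)–(14,11): clear
  edge (14,11)–(14,0): clear
  midpoint (9,17) outside
  → clear
Obstacle 3 [(0,10) (9,2) (7,11)]:
  edge (0,10)–(9,2): clear
  edge (9,2)–(7,11): clear
  edge (7,11)–(0,10): clear
  midpoint (9,17) outside
  → clear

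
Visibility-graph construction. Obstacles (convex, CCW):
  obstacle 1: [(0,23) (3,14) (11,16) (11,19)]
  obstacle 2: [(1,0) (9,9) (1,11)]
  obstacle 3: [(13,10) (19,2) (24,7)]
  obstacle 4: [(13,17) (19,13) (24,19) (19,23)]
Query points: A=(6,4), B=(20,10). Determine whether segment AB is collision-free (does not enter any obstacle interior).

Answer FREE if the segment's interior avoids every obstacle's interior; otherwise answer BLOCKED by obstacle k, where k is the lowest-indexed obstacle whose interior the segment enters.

BLOCKED by obstacle 3

Obstacle 1 [(0,23) (3,14) (11,16) (11,19)]:
  edge (0,23)–(3,14): clear
  edge (3,14)–(11,16): clear
  edge (11,16)–(11,19): clear
  edge (11,19)–(0,23): clear
  midpoint (13,7) outside
  → clear
Obstacle 2 [(1,0) (9,9) (1,11)]:
  edge (1,0)–(9,9): clear
  edge (9,9)–(1,11): clear
  edge (1,11)–(1,0): clear
  midpoint (13,7) outside
  → clear
Obstacle 3 [(13,10) (19,2) (24,7)]:
  edge (13,10)–(19,2): crosses AB
  edge (19,2)–(24,7): clear
  edge (24,7)–(13,10): crosses AB
  → BLOCKED
Obstacle 4 [(13,17) (19,13) (24,19) (19,23)]:
  edge (13,17)–(19,13): clear
  edge (19,13)–(24,19): clear
  edge (24,19)–(19,23): clear
  edge (19,23)–(13,17): clear
  midpoint (13,7) outside
  → clear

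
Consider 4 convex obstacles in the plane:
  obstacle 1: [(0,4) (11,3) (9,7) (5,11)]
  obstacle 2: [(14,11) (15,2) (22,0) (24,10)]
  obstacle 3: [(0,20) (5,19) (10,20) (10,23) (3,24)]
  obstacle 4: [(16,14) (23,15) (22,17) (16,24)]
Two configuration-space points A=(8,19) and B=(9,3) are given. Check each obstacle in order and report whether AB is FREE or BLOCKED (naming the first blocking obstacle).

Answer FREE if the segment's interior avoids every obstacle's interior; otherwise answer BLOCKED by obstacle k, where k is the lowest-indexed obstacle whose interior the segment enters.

BLOCKED by obstacle 1

Obstacle 1 [(0,4) (11,3) (9,7) (5,11)]:
  edge (0,4)–(11,3): crosses AB
  edge (11,3)–(9,7): clear
  edge (9,7)–(5,11): crosses AB
  edge (5,11)–(0,4): clear
  → BLOCKED
Obstacle 2 [(14,11) (15,2) (22,0) (24,10)]:
  edge (14,11)–(15,2): clear
  edge (15,2)–(22,0): clear
  edge (22,0)–(24,10): clear
  edge (24,10)–(14,11): clear
  midpoint (17/2,11) outside
  → clear
Obstacle 3 [(0,20) (5,19) (10,20) (10,23) (3,24)]:
  edge (0,20)–(5,19): clear
  edge (5,19)–(10,20): clear
  edge (10,20)–(10,23): clear
  edge (10,23)–(3,24): clear
  edge (3,24)–(0,20): clear
  midpoint (17/2,11) outside
  → clear
Obstacle 4 [(16,14) (23,15) (22,17) (16,24)]:
  edge (16,14)–(23,15): clear
  edge (23,15)–(22,17): clear
  edge (22,17)–(16,24): clear
  edge (16,24)–(16,14): clear
  midpoint (17/2,11) outside
  → clear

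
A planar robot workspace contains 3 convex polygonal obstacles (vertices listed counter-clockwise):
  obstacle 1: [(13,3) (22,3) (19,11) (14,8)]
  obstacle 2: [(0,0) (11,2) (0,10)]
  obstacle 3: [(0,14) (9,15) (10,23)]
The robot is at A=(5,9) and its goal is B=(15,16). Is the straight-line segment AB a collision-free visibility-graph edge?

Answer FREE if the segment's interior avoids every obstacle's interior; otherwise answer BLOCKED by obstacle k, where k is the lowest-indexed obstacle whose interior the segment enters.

Obstacle 1 [(13,3) (22,3) (19,11) (14,8)]:
  edge (13,3)–(22,3): clear
  edge (22,3)–(19,11): clear
  edge (19,11)–(14,8): clear
  edge (14,8)–(13,3): clear
  midpoint (10,25/2) outside
  → clear
Obstacle 2 [(0,0) (11,2) (0,10)]:
  edge (0,0)–(11,2): clear
  edge (11,2)–(0,10): clear
  edge (0,10)–(0,0): clear
  midpoint (10,25/2) outside
  → clear
Obstacle 3 [(0,14) (9,15) (10,23)]:
  edge (0,14)–(9,15): clear
  edge (9,15)–(10,23): clear
  edge (10,23)–(0,14): clear
  midpoint (10,25/2) outside
  → clear

FREE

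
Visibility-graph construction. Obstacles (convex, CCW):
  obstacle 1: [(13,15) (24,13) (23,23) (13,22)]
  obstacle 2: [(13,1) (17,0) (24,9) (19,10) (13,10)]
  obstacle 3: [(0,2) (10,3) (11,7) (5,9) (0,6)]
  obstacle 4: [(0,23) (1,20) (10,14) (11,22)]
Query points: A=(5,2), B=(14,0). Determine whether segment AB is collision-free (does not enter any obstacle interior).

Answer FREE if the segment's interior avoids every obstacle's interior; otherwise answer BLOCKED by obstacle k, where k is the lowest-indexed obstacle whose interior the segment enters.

FREE

Obstacle 1 [(13,15) (24,13) (23,23) (13,22)]:
  edge (13,15)–(24,13): clear
  edge (24,13)–(23,23): clear
  edge (23,23)–(13,22): clear
  edge (13,22)–(13,15): clear
  midpoint (19/2,1) outside
  → clear
Obstacle 2 [(13,1) (17,0) (24,9) (19,10) (13,10)]:
  edge (13,1)–(17,0): clear
  edge (17,0)–(24,9): clear
  edge (24,9)–(19,10): clear
  edge (19,10)–(13,10): clear
  edge (13,10)–(13,1): clear
  midpoint (19/2,1) outside
  → clear
Obstacle 3 [(0,2) (10,3) (11,7) (5,9) (0,6)]:
  edge (0,2)–(10,3): clear
  edge (10,3)–(11,7): clear
  edge (11,7)–(5,9): clear
  edge (5,9)–(0,6): clear
  edge (0,6)–(0,2): clear
  midpoint (19/2,1) outside
  → clear
Obstacle 4 [(0,23) (1,20) (10,14) (11,22)]:
  edge (0,23)–(1,20): clear
  edge (1,20)–(10,14): clear
  edge (10,14)–(11,22): clear
  edge (11,22)–(0,23): clear
  midpoint (19/2,1) outside
  → clear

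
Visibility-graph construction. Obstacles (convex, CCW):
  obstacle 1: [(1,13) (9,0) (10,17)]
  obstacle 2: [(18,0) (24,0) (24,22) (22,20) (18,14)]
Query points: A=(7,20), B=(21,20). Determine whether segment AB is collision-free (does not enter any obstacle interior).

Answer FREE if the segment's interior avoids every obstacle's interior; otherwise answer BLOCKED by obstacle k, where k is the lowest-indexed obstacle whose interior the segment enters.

FREE

Obstacle 1 [(1,13) (9,0) (10,17)]:
  edge (1,13)–(9,0): clear
  edge (9,0)–(10,17): clear
  edge (10,17)–(1,13): clear
  midpoint (14,20) outside
  → clear
Obstacle 2 [(18,0) (24,0) (24,22) (22,20) (18,14)]:
  edge (18,0)–(24,0): clear
  edge (24,0)–(24,22): clear
  edge (24,22)–(22,20): clear
  edge (22,20)–(18,14): clear
  edge (18,14)–(18,0): clear
  midpoint (14,20) outside
  → clear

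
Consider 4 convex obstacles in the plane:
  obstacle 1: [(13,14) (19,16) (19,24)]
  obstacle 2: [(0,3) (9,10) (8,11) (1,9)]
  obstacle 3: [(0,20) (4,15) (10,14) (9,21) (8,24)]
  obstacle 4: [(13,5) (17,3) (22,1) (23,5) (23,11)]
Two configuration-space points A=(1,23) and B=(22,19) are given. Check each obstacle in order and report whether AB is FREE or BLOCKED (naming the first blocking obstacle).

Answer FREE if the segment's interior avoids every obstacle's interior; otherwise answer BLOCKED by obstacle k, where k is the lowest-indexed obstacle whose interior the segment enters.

BLOCKED by obstacle 1

Obstacle 1 [(13,14) (19,16) (19,24)]:
  edge (13,14)–(19,16): clear
  edge (19,16)–(19,24): crosses AB
  edge (19,24)–(13,14): crosses AB
  → BLOCKED
Obstacle 2 [(0,3) (9,10) (8,11) (1,9)]:
  edge (0,3)–(9,10): clear
  edge (9,10)–(8,11): clear
  edge (8,11)–(1,9): clear
  edge (1,9)–(0,3): clear
  midpoint (23/2,21) outside
  → clear
Obstacle 3 [(0,20) (4,15) (10,14) (9,21) (8,24)]:
  edge (0,20)–(4,15): clear
  edge (4,15)–(10,14): clear
  edge (10,14)–(9,21): clear
  edge (9,21)–(8,24): crosses AB
  edge (8,24)–(0,20): crosses AB
  → BLOCKED
Obstacle 4 [(13,5) (17,3) (22,1) (23,5) (23,11)]:
  edge (13,5)–(17,3): clear
  edge (17,3)–(22,1): clear
  edge (22,1)–(23,5): clear
  edge (23,5)–(23,11): clear
  edge (23,11)–(13,5): clear
  midpoint (23/2,21) outside
  → clear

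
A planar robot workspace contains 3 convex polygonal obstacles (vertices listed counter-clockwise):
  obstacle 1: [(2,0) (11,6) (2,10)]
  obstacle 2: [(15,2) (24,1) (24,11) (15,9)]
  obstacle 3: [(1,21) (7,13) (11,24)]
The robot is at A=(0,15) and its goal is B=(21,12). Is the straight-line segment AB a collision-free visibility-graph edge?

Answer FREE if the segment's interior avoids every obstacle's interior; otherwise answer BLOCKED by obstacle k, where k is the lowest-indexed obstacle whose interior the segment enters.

Obstacle 1 [(2,0) (11,6) (2,10)]:
  edge (2,0)–(11,6): clear
  edge (11,6)–(2,10): clear
  edge (2,10)–(2,0): clear
  midpoint (21/2,27/2) outside
  → clear
Obstacle 2 [(15,2) (24,1) (24,11) (15,9)]:
  edge (15,2)–(24,1): clear
  edge (24,1)–(24,11): clear
  edge (24,11)–(15,9): clear
  edge (15,9)–(15,2): clear
  midpoint (21/2,27/2) outside
  → clear
Obstacle 3 [(1,21) (7,13) (11,24)]:
  edge (1,21)–(7,13): crosses AB
  edge (7,13)–(11,24): crosses AB
  edge (11,24)–(1,21): clear
  → BLOCKED

BLOCKED by obstacle 3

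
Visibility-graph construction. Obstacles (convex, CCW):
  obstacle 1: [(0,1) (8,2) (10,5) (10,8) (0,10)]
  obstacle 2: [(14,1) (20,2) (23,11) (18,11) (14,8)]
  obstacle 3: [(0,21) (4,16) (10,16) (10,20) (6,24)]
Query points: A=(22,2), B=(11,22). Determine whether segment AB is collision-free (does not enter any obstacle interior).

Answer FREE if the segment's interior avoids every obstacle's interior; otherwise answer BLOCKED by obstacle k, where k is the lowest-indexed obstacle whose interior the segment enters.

Obstacle 1 [(0,1) (8,2) (10,5) (10,8) (0,10)]:
  edge (0,1)–(8,2): clear
  edge (8,2)–(10,5): clear
  edge (10,5)–(10,8): clear
  edge (10,8)–(0,10): clear
  edge (0,10)–(0,1): clear
  midpoint (33/2,12) outside
  → clear
Obstacle 2 [(14,1) (20,2) (23,11) (18,11) (14,8)]:
  edge (14,1)–(20,2): clear
  edge (20,2)–(23,11): crosses AB
  edge (23,11)–(18,11): clear
  edge (18,11)–(14,8): crosses AB
  edge (14,8)–(14,1): clear
  → BLOCKED
Obstacle 3 [(0,21) (4,16) (10,16) (10,20) (6,24)]:
  edge (0,21)–(4,16): clear
  edge (4,16)–(10,16): clear
  edge (10,16)–(10,20): clear
  edge (10,20)–(6,24): clear
  edge (6,24)–(0,21): clear
  midpoint (33/2,12) outside
  → clear

BLOCKED by obstacle 2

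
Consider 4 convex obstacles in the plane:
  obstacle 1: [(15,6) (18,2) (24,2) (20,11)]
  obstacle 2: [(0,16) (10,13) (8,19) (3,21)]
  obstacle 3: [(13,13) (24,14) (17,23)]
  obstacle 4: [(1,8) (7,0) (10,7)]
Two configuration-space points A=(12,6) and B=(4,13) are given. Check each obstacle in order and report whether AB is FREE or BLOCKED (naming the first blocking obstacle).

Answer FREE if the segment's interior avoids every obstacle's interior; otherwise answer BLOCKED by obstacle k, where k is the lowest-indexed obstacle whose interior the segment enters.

Obstacle 1 [(15,6) (18,2) (24,2) (20,11)]:
  edge (15,6)–(18,2): clear
  edge (18,2)–(24,2): clear
  edge (24,2)–(20,11): clear
  edge (20,11)–(15,6): clear
  midpoint (8,19/2) outside
  → clear
Obstacle 2 [(0,16) (10,13) (8,19) (3,21)]:
  edge (0,16)–(10,13): clear
  edge (10,13)–(8,19): clear
  edge (8,19)–(3,21): clear
  edge (3,21)–(0,16): clear
  midpoint (8,19/2) outside
  → clear
Obstacle 3 [(13,13) (24,14) (17,23)]:
  edge (13,13)–(24,14): clear
  edge (24,14)–(17,23): clear
  edge (17,23)–(13,13): clear
  midpoint (8,19/2) outside
  → clear
Obstacle 4 [(1,8) (7,0) (10,7)]:
  edge (1,8)–(7,0): clear
  edge (7,0)–(10,7): clear
  edge (10,7)–(1,8): clear
  midpoint (8,19/2) outside
  → clear

FREE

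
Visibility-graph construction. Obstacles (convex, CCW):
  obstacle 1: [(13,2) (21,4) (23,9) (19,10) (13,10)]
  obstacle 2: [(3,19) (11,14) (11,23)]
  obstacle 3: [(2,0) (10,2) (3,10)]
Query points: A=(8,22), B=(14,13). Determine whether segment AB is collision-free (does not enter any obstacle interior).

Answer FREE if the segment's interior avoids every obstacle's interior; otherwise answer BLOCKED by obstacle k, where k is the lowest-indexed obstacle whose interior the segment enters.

Obstacle 1 [(13,2) (21,4) (23,9) (19,10) (13,10)]:
  edge (13,2)–(21,4): clear
  edge (21,4)–(23,9): clear
  edge (23,9)–(19,10): clear
  edge (19,10)–(13,10): clear
  edge (13,10)–(13,2): clear
  midpoint (11,35/2) outside
  → clear
Obstacle 2 [(3,19) (11,14) (11,23)]:
  edge (3,19)–(11,14): clear
  edge (11,14)–(11,23): crosses AB
  edge (11,23)–(3,19): crosses AB
  → BLOCKED
Obstacle 3 [(2,0) (10,2) (3,10)]:
  edge (2,0)–(10,2): clear
  edge (10,2)–(3,10): clear
  edge (3,10)–(2,0): clear
  midpoint (11,35/2) outside
  → clear

BLOCKED by obstacle 2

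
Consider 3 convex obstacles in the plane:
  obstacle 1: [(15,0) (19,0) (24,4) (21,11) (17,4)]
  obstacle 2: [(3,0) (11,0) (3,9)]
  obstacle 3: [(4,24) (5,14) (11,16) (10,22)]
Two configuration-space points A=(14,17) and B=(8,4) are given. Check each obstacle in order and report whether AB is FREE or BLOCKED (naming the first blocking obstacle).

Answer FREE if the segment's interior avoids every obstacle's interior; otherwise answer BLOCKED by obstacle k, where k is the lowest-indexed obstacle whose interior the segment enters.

Obstacle 1 [(15,0) (19,0) (24,4) (21,11) (17,4)]:
  edge (15,0)–(19,0): clear
  edge (19,0)–(24,4): clear
  edge (24,4)–(21,11): clear
  edge (21,11)–(17,4): clear
  edge (17,4)–(15,0): clear
  midpoint (11,21/2) outside
  → clear
Obstacle 2 [(3,0) (11,0) (3,9)]:
  edge (3,0)–(11,0): clear
  edge (11,0)–(3,9): clear
  edge (3,9)–(3,0): clear
  midpoint (11,21/2) outside
  → clear
Obstacle 3 [(4,24) (5,14) (11,16) (10,22)]:
  edge (4,24)–(5,14): clear
  edge (5,14)–(11,16): clear
  edge (11,16)–(10,22): clear
  edge (10,22)–(4,24): clear
  midpoint (11,21/2) outside
  → clear

FREE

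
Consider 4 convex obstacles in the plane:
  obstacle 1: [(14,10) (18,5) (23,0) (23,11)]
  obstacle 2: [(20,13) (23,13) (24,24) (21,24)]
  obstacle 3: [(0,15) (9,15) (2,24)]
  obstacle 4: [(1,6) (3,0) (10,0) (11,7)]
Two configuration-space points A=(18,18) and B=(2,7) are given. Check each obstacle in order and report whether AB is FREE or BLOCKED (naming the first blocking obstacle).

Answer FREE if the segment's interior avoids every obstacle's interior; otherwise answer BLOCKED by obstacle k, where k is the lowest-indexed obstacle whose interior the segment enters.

FREE

Obstacle 1 [(14,10) (18,5) (23,0) (23,11)]:
  edge (14,10)–(18,5): clear
  edge (18,5)–(23,0): clear
  edge (23,0)–(23,11): clear
  edge (23,11)–(14,10): clear
  midpoint (10,25/2) outside
  → clear
Obstacle 2 [(20,13) (23,13) (24,24) (21,24)]:
  edge (20,13)–(23,13): clear
  edge (23,13)–(24,24): clear
  edge (24,24)–(21,24): clear
  edge (21,24)–(20,13): clear
  midpoint (10,25/2) outside
  → clear
Obstacle 3 [(0,15) (9,15) (2,24)]:
  edge (0,15)–(9,15): clear
  edge (9,15)–(2,24): clear
  edge (2,24)–(0,15): clear
  midpoint (10,25/2) outside
  → clear
Obstacle 4 [(1,6) (3,0) (10,0) (11,7)]:
  edge (1,6)–(3,0): clear
  edge (3,0)–(10,0): clear
  edge (10,0)–(11,7): clear
  edge (11,7)–(1,6): clear
  midpoint (10,25/2) outside
  → clear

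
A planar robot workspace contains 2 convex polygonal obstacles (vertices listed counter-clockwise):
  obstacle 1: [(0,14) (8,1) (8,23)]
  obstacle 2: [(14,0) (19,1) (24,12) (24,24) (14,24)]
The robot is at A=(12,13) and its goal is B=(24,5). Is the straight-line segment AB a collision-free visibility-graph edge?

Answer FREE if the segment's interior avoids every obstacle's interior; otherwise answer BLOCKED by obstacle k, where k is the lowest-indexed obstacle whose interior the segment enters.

Obstacle 1 [(0,14) (8,1) (8,23)]:
  edge (0,14)–(8,1): clear
  edge (8,1)–(8,23): clear
  edge (8,23)–(0,14): clear
  midpoint (18,9) outside
  → clear
Obstacle 2 [(14,0) (19,1) (24,12) (24,24) (14,24)]:
  edge (14,0)–(19,1): clear
  edge (19,1)–(24,12): crosses AB
  edge (24,12)–(24,24): clear
  edge (24,24)–(14,24): clear
  edge (14,24)–(14,0): crosses AB
  → BLOCKED

BLOCKED by obstacle 2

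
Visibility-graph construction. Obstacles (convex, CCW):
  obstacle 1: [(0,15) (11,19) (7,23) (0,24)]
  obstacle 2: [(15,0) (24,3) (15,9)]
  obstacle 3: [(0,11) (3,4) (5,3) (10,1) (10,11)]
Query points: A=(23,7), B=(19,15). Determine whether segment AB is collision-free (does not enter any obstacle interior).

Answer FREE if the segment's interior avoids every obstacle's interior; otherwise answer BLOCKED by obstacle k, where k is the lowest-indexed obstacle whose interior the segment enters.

Obstacle 1 [(0,15) (11,19) (7,23) (0,24)]:
  edge (0,15)–(11,19): clear
  edge (11,19)–(7,23): clear
  edge (7,23)–(0,24): clear
  edge (0,24)–(0,15): clear
  midpoint (21,11) outside
  → clear
Obstacle 2 [(15,0) (24,3) (15,9)]:
  edge (15,0)–(24,3): clear
  edge (24,3)–(15,9): clear
  edge (15,9)–(15,0): clear
  midpoint (21,11) outside
  → clear
Obstacle 3 [(0,11) (3,4) (5,3) (10,1) (10,11)]:
  edge (0,11)–(3,4): clear
  edge (3,4)–(5,3): clear
  edge (5,3)–(10,1): clear
  edge (10,1)–(10,11): clear
  edge (10,11)–(0,11): clear
  midpoint (21,11) outside
  → clear

FREE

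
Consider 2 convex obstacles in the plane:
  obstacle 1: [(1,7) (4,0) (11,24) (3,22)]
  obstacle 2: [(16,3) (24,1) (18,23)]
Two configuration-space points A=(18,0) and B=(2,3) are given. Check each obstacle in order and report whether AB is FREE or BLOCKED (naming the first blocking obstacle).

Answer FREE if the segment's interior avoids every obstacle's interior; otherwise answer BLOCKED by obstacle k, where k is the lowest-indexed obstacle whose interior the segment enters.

BLOCKED by obstacle 1

Obstacle 1 [(1,7) (4,0) (11,24) (3,22)]:
  edge (1,7)–(4,0): crosses AB
  edge (4,0)–(11,24): crosses AB
  edge (11,24)–(3,22): clear
  edge (3,22)–(1,7): clear
  → BLOCKED
Obstacle 2 [(16,3) (24,1) (18,23)]:
  edge (16,3)–(24,1): clear
  edge (24,1)–(18,23): clear
  edge (18,23)–(16,3): clear
  midpoint (10,3/2) outside
  → clear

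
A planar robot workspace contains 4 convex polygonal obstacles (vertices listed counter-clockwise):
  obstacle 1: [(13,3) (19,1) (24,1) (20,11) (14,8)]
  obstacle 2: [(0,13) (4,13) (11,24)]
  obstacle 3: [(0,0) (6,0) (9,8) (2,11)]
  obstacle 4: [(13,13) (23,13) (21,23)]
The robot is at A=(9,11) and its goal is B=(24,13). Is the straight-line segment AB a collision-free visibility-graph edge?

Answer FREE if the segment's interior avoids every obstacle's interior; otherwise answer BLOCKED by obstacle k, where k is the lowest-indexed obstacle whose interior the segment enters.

Obstacle 1 [(13,3) (19,1) (24,1) (20,11) (14,8)]:
  edge (13,3)–(19,1): clear
  edge (19,1)–(24,1): clear
  edge (24,1)–(20,11): clear
  edge (20,11)–(14,8): clear
  edge (14,8)–(13,3): clear
  midpoint (33/2,12) outside
  → clear
Obstacle 2 [(0,13) (4,13) (11,24)]:
  edge (0,13)–(4,13): clear
  edge (4,13)–(11,24): clear
  edge (11,24)–(0,13): clear
  midpoint (33/2,12) outside
  → clear
Obstacle 3 [(0,0) (6,0) (9,8) (2,11)]:
  edge (0,0)–(6,0): clear
  edge (6,0)–(9,8): clear
  edge (9,8)–(2,11): clear
  edge (2,11)–(0,0): clear
  midpoint (33/2,12) outside
  → clear
Obstacle 4 [(13,13) (23,13) (21,23)]:
  edge (13,13)–(23,13): clear
  edge (23,13)–(21,23): clear
  edge (21,23)–(13,13): clear
  midpoint (33/2,12) outside
  → clear

FREE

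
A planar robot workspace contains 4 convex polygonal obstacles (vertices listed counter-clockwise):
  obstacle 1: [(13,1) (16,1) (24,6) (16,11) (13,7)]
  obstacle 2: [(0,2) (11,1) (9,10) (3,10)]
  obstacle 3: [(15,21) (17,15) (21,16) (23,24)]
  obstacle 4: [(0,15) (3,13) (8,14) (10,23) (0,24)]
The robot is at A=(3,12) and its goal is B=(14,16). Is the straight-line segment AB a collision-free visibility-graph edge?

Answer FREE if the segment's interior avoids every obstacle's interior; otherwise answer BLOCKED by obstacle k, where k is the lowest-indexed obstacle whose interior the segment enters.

Obstacle 1 [(13,1) (16,1) (24,6) (16,11) (13,7)]:
  edge (13,1)–(16,1): clear
  edge (16,1)–(24,6): clear
  edge (24,6)–(16,11): clear
  edge (16,11)–(13,7): clear
  edge (13,7)–(13,1): clear
  midpoint (17/2,14) outside
  → clear
Obstacle 2 [(0,2) (11,1) (9,10) (3,10)]:
  edge (0,2)–(11,1): clear
  edge (11,1)–(9,10): clear
  edge (9,10)–(3,10): clear
  edge (3,10)–(0,2): clear
  midpoint (17/2,14) outside
  → clear
Obstacle 3 [(15,21) (17,15) (21,16) (23,24)]:
  edge (15,21)–(17,15): clear
  edge (17,15)–(21,16): clear
  edge (21,16)–(23,24): clear
  edge (23,24)–(15,21): clear
  midpoint (17/2,14) outside
  → clear
Obstacle 4 [(0,15) (3,13) (8,14) (10,23) (0,24)]:
  edge (0,15)–(3,13): clear
  edge (3,13)–(8,14): clear
  edge (8,14)–(10,23): clear
  edge (10,23)–(0,24): clear
  edge (0,24)–(0,15): clear
  midpoint (17/2,14) outside
  → clear

FREE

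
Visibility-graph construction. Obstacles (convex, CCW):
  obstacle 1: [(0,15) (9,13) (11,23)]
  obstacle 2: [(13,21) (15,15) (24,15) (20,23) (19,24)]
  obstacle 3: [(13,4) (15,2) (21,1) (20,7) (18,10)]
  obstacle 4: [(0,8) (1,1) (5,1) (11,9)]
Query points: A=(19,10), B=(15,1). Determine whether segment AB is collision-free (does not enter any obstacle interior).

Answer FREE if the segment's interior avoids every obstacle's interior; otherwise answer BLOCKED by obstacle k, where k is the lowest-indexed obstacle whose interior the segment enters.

Obstacle 1 [(0,15) (9,13) (11,23)]:
  edge (0,15)–(9,13): clear
  edge (9,13)–(11,23): clear
  edge (11,23)–(0,15): clear
  midpoint (17,11/2) outside
  → clear
Obstacle 2 [(13,21) (15,15) (24,15) (20,23) (19,24)]:
  edge (13,21)–(15,15): clear
  edge (15,15)–(24,15): clear
  edge (24,15)–(20,23): clear
  edge (20,23)–(19,24): clear
  edge (19,24)–(13,21): clear
  midpoint (17,11/2) outside
  → clear
Obstacle 3 [(13,4) (15,2) (21,1) (20,7) (18,10)]:
  edge (13,4)–(15,2): clear
  edge (15,2)–(21,1): crosses AB
  edge (21,1)–(20,7): clear
  edge (20,7)–(18,10): crosses AB
  edge (18,10)–(13,4): clear
  → BLOCKED
Obstacle 4 [(0,8) (1,1) (5,1) (11,9)]:
  edge (0,8)–(1,1): clear
  edge (1,1)–(5,1): clear
  edge (5,1)–(11,9): clear
  edge (11,9)–(0,8): clear
  midpoint (17,11/2) outside
  → clear

BLOCKED by obstacle 3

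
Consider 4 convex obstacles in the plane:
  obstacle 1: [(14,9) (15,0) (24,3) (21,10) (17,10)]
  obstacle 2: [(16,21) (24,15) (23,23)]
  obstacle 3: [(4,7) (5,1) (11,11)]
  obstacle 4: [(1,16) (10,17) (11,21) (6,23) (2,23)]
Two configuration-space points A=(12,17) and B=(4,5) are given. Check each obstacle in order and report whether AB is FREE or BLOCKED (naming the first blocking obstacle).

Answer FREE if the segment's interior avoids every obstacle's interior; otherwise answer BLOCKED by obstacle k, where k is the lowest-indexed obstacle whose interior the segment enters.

Obstacle 1 [(14,9) (15,0) (24,3) (21,10) (17,10)]:
  edge (14,9)–(15,0): clear
  edge (15,0)–(24,3): clear
  edge (24,3)–(21,10): clear
  edge (21,10)–(17,10): clear
  edge (17,10)–(14,9): clear
  midpoint (8,11) outside
  → clear
Obstacle 2 [(16,21) (24,15) (23,23)]:
  edge (16,21)–(24,15): clear
  edge (24,15)–(23,23): clear
  edge (23,23)–(16,21): clear
  midpoint (8,11) outside
  → clear
Obstacle 3 [(4,7) (5,1) (11,11)]:
  edge (4,7)–(5,1): crosses AB
  edge (5,1)–(11,11): clear
  edge (11,11)–(4,7): crosses AB
  → BLOCKED
Obstacle 4 [(1,16) (10,17) (11,21) (6,23) (2,23)]:
  edge (1,16)–(10,17): clear
  edge (10,17)–(11,21): clear
  edge (11,21)–(6,23): clear
  edge (6,23)–(2,23): clear
  edge (2,23)–(1,16): clear
  midpoint (8,11) outside
  → clear

BLOCKED by obstacle 3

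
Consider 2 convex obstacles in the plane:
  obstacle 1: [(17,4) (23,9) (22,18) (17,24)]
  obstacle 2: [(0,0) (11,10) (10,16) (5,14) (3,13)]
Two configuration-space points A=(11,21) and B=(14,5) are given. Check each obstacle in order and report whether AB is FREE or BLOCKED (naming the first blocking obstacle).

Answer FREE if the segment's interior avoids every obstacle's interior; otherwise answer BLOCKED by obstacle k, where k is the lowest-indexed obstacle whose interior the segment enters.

FREE

Obstacle 1 [(17,4) (23,9) (22,18) (17,24)]:
  edge (17,4)–(23,9): clear
  edge (23,9)–(22,18): clear
  edge (22,18)–(17,24): clear
  edge (17,24)–(17,4): clear
  midpoint (25/2,13) outside
  → clear
Obstacle 2 [(0,0) (11,10) (10,16) (5,14) (3,13)]:
  edge (0,0)–(11,10): clear
  edge (11,10)–(10,16): clear
  edge (10,16)–(5,14): clear
  edge (5,14)–(3,13): clear
  edge (3,13)–(0,0): clear
  midpoint (25/2,13) outside
  → clear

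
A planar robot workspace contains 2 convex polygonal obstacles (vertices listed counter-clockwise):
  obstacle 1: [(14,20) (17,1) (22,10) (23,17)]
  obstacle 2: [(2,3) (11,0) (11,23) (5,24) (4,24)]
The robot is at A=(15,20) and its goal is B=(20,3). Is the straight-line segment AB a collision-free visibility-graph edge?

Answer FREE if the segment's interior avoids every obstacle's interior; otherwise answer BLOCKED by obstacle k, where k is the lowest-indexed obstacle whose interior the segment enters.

Obstacle 1 [(14,20) (17,1) (22,10) (23,17)]:
  edge (14,20)–(17,1): clear
  edge (17,1)–(22,10): crosses AB
  edge (22,10)–(23,17): clear
  edge (23,17)–(14,20): crosses AB
  → BLOCKED
Obstacle 2 [(2,3) (11,0) (11,23) (5,24) (4,24)]:
  edge (2,3)–(11,0): clear
  edge (11,0)–(11,23): clear
  edge (11,23)–(5,24): clear
  edge (5,24)–(4,24): clear
  edge (4,24)–(2,3): clear
  midpoint (35/2,23/2) outside
  → clear

BLOCKED by obstacle 1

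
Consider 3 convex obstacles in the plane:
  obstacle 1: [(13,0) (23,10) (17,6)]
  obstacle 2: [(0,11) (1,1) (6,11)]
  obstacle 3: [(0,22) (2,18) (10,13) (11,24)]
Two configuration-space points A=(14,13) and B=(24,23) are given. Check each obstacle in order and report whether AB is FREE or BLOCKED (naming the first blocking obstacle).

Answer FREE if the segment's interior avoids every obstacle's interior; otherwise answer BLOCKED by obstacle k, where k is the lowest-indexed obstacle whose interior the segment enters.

Obstacle 1 [(13,0) (23,10) (17,6)]:
  edge (13,0)–(23,10): clear
  edge (23,10)–(17,6): clear
  edge (17,6)–(13,0): clear
  midpoint (19,18) outside
  → clear
Obstacle 2 [(0,11) (1,1) (6,11)]:
  edge (0,11)–(1,1): clear
  edge (1,1)–(6,11): clear
  edge (6,11)–(0,11): clear
  midpoint (19,18) outside
  → clear
Obstacle 3 [(0,22) (2,18) (10,13) (11,24)]:
  edge (0,22)–(2,18): clear
  edge (2,18)–(10,13): clear
  edge (10,13)–(11,24): clear
  edge (11,24)–(0,22): clear
  midpoint (19,18) outside
  → clear

FREE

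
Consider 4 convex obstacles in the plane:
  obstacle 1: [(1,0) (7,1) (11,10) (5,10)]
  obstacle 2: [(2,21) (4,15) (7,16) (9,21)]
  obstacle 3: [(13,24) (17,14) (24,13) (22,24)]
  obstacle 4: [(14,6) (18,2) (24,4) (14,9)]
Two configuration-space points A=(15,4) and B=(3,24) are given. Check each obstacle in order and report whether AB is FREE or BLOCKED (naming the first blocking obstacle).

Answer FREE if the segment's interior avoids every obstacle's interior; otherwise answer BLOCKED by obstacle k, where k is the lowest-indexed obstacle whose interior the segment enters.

Obstacle 1 [(1,0) (7,1) (11,10) (5,10)]:
  edge (1,0)–(7,1): clear
  edge (7,1)–(11,10): clear
  edge (11,10)–(5,10): clear
  edge (5,10)–(1,0): clear
  midpoint (9,14) outside
  → clear
Obstacle 2 [(2,21) (4,15) (7,16) (9,21)]:
  edge (2,21)–(4,15): clear
  edge (4,15)–(7,16): clear
  edge (7,16)–(9,21): crosses AB
  edge (9,21)–(2,21): crosses AB
  → BLOCKED
Obstacle 3 [(13,24) (17,14) (24,13) (22,24)]:
  edge (13,24)–(17,14): clear
  edge (17,14)–(24,13): clear
  edge (24,13)–(22,24): clear
  edge (22,24)–(13,24): clear
  midpoint (9,14) outside
  → clear
Obstacle 4 [(14,6) (18,2) (24,4) (14,9)]:
  edge (14,6)–(18,2): clear
  edge (18,2)–(24,4): clear
  edge (24,4)–(14,9): clear
  edge (14,9)–(14,6): clear
  midpoint (9,14) outside
  → clear

BLOCKED by obstacle 2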